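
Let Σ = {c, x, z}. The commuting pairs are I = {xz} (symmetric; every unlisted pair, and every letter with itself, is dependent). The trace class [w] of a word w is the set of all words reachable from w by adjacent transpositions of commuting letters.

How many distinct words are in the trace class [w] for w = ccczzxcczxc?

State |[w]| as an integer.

6

#0=c has no predecessor
#1=c depends on [0:c]
#2=c depends on [1:c]
#3=z depends on [2:c]
#4=z depends on [3:z]
#5=x depends on [2:c]
#6=c depends on [4:z, 5:x]
#7=c depends on [6:c]
#8=z depends on [7:c]
#9=x depends on [7:c]
#10=c depends on [8:z, 9:x]
sources: [0:c]
N(rest) = Σ N(rest − s) over sources s of rest; N(one piece) = 1:
  size 1 → [10]=1
  size 2 → [8,10]=1  [9,10]=1
  size 3 → [8,9,10]=2
  size 4 → [7,8,9,10]=2
  size 5 → [6,7,8,9,10]=2
  size 6 → [4,6,7,8,9,10]=2  [5,6,7,8,9,10]=2
  size 7 → [3,4,6,7,8,9,10]=2  [4,5,6,7,8,9,10]=4
  size 8 → [3,4,5,6,7,8,9,10]=6
  size 9 → [2,3,4,5,6,7,8,9,10]=6
  first=0(c) contributes 6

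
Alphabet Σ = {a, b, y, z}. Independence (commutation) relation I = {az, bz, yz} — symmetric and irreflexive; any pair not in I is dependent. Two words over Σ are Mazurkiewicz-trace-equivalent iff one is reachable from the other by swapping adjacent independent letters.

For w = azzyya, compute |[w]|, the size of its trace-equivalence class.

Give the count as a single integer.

#0=a has no predecessor
#1=z has no predecessor
#2=z depends on [1:z]
#3=y depends on [0:a]
#4=y depends on [3:y]
#5=a depends on [4:y]
sources: [0:a, 1:z]
N(rest) = Σ N(rest − s) over sources s of rest; N(one piece) = 1:
  size 1 → [2]=1  [5]=1
  size 2 → [1,2]=1  [2,5]=2  [4,5]=1
  size 3 → [1,2,5]=3  [2,4,5]=3  [3,4,5]=1
  size 4 → [0,3,4,5]=1  [1,2,4,5]=6  [2,3,4,5]=4
  first=0(a) contributes 10
  first=1(z) contributes 5
|[w]| = 15

15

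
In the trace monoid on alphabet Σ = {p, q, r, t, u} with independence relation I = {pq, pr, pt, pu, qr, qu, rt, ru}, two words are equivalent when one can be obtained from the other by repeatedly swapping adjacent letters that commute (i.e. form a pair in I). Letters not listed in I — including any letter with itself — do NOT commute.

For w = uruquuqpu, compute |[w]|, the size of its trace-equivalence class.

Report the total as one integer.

0(u) covers ∅
1(r) covers ∅
2(u) covers 0:u
3(q) covers ∅
4(u) covers 2:u
5(u) covers 4:u
6(q) covers 3:q
7(p) covers ∅
8(u) covers 5:u
floor of heap: 0:u, 1:r, 3:q, 7:p
completions by unplaced set U, small U first (add the entries for U minus each lowest piece of U):
  |U|=1: {1}:1  {6}:1  {7}:1  {8}:1
  |U|=2: {1,6}:2  {1,7}:2  {1,8}:2  {3,6}:1  {5,8}:1  {6,7}:2  {6,8}:2  {7,8}:2
  |U|=3: {1,3,6}:3  {1,5,8}:3  {1,6,7}:6  {1,6,8}:6  {1,7,8}:6  {3,6,7}:3  {3,6,8}:3  {4,5,8}:1  {5,6,8}:3  {5,7,8}:3  {6,7,8}:6
  |U|=4: {1,3,6,7}:12  {1,3,6,8}:12  {1,4,5,8}:4  {1,5,6,8}:12  {1,5,7,8}:12  {1,6,7,8}:24  {2,4,5,8}:1  {3,5,6,8}:6  {3,6,7,8}:12  {4,5,6,8}:4  {4,5,7,8}:4  {5,6,7,8}:12
  |U|=5: {0,2,4,5,8}:1  {1,2,4,5,8}:5  {1,3,5,6,8}:30  {1,3,6,7,8}:60  {1,4,5,6,8}:20  {1,4,5,7,8}:20  {1,5,6,7,8}:60  {2,4,5,6,8}:5  {2,4,5,7,8}:5  {3,4,5,6,8}:10  {3,5,6,7,8}:30  {4,5,6,7,8}:20
  |U|=6: {0,1,2,4,5,8}:6  {0,2,4,5,6,8}:6  {0,2,4,5,7,8}:6  {1,2,4,5,6,8}:30  {1,2,4,5,7,8}:30  {1,3,4,5,6,8}:60  {1,3,5,6,7,8}:180  {1,4,5,6,7,8}:120  {2,3,4,5,6,8}:15  {2,4,5,6,7,8}:30  {3,4,5,6,7,8}:60
  |U|=7: {0,1,2,4,5,6,8}:42  {0,1,2,4,5,7,8}:42  {0,2,3,4,5,6,8}:21  {0,2,4,5,6,7,8}:42  {1,2,3,4,5,6,8}:105  {1,2,4,5,6,7,8}:210  {1,3,4,5,6,7,8}:420  {2,3,4,5,6,7,8}:105
  start at 0(u): 840
  start at 1(r): 168
  start at 3(q): 336
  start at 7(p): 168
sum over floor = 1512

1512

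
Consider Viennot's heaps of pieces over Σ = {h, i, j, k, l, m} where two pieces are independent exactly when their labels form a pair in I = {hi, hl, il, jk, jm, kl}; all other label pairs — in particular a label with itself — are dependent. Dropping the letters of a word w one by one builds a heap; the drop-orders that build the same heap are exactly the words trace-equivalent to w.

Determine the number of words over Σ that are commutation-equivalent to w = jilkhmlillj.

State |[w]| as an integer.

16

0(j) covers ∅
1(i) covers 0:j
2(l) covers 0:j
3(k) covers 1:i
4(h) covers 3:k
5(m) covers 2:l, 4:h
6(l) covers 5:m
7(i) covers 5:m
8(l) covers 6:l
9(l) covers 8:l
10(j) covers 7:i, 9:l
floor of heap: 0:j
completions by unplaced set U, small U first (add the entries for U minus each lowest piece of U):
  |U|=1: {10}:1
  |U|=2: {7,10}:1  {9,10}:1
  |U|=3: {7,9,10}:2  {8,9,10}:1
  |U|=4: {6,8,9,10}:1  {7,8,9,10}:3
  |U|=5: {6,7,8,9,10}:4
  |U|=6: {5,6,7,8,9,10}:4
  |U|=7: {2,5,6,7,8,9,10}:4  {4,5,6,7,8,9,10}:4
  |U|=8: {2,4,5,6,7,8,9,10}:8  {3,4,5,6,7,8,9,10}:4
  |U|=9: {1,3,4,5,6,7,8,9,10}:4  {2,3,4,5,6,7,8,9,10}:12
  start at 0(j): 16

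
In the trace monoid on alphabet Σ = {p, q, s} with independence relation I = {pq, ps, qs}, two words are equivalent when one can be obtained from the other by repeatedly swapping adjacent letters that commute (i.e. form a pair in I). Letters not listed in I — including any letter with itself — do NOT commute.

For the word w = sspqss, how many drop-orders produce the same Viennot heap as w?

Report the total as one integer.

30

piece 0:s — minimal
piece 1:s rests on {0:s}
piece 2:p — minimal
piece 3:q — minimal
piece 4:s rests on {1:s}
piece 5:s rests on {4:s}
minimal pieces: {0:s, 2:p, 3:q}
ways to finish when only these pieces remain (= sum over removing one remaining piece with nothing left below it):
  1 left: {2}→1  {3}→1  {5}→1
  2 left: {2,3}→2  {2,5}→2  {3,5}→2  {4,5}→1
  3 left: {1,4,5}→1  {2,3,5}→6  {2,4,5}→3  {3,4,5}→3
  4 left: {0,1,4,5}→1  {1,2,4,5}→4  {1,3,4,5}→4  {2,3,4,5}→12
  placing 0:s first → 20 extensions
  placing 2:p first → 5 extensions
  placing 3:q first → 5 extensions
total linear extensions = 30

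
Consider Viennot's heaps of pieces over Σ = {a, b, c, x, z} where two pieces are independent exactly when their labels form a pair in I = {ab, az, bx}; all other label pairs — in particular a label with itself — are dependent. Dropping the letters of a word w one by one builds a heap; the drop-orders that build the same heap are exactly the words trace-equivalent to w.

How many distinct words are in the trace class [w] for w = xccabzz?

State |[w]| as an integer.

0(x) covers ∅
1(c) covers 0:x
2(c) covers 1:c
3(a) covers 2:c
4(b) covers 2:c
5(z) covers 4:b
6(z) covers 5:z
floor of heap: 0:x
completions by unplaced set U, small U first (add the entries for U minus each lowest piece of U):
  |U|=1: {3}:1  {6}:1
  |U|=2: {3,6}:2  {5,6}:1
  |U|=3: {3,5,6}:3  {4,5,6}:1
  |U|=4: {3,4,5,6}:4
  |U|=5: {2,3,4,5,6}:4
  start at 0(x): 4

4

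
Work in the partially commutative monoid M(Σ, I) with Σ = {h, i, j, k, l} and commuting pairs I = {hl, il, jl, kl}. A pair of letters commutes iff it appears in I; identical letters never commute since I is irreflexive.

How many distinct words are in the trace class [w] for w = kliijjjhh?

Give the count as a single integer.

0(k) covers ∅
1(l) covers ∅
2(i) covers 0:k
3(i) covers 2:i
4(j) covers 3:i
5(j) covers 4:j
6(j) covers 5:j
7(h) covers 6:j
8(h) covers 7:h
floor of heap: 0:k, 1:l
completions by unplaced set U, small U first (add the entries for U minus each lowest piece of U):
  |U|=1: {1}:1  {8}:1
  |U|=2: {1,8}:2  {7,8}:1
  |U|=3: {1,7,8}:3  {6,7,8}:1
  |U|=4: {1,6,7,8}:4  {5,6,7,8}:1
  |U|=5: {1,5,6,7,8}:5  {4,5,6,7,8}:1
  |U|=6: {1,4,5,6,7,8}:6  {3,4,5,6,7,8}:1
  |U|=7: {1,3,4,5,6,7,8}:7  {2,3,4,5,6,7,8}:1
  start at 0(k): 8
  start at 1(l): 1
sum over floor = 9

9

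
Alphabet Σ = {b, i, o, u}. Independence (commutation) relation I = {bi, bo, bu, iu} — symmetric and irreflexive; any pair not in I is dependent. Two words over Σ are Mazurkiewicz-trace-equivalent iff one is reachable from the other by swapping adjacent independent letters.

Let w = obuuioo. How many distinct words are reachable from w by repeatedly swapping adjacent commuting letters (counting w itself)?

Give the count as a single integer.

drop 0:o onto floor
drop 1:b onto floor
drop 2:u onto {0:o}
drop 3:u onto {2:u}
drop 4:i onto {0:o}
drop 5:o onto {3:u, 4:i}
drop 6:o onto {5:o}
ground layer = {0:o, 1:b}
drop-orders for the pieces not yet dropped (sum over which currently-grounded one goes next):
  1 to go: {1} 1  {6} 1
  2 to go: {1,6} 2  {5,6} 1
  3 to go: {1,5,6} 3  {3,5,6} 1  {4,5,6} 1
  4 to go: {1,3,5,6} 4  {1,4,5,6} 4  {2,3,5,6} 1  {3,4,5,6} 2
  5 to go: {1,2,3,5,6} 5  {1,3,4,5,6} 10  {2,3,4,5,6} 3
  if 0:o drops first: 18 orders
  if 1:b drops first: 3 orders
heap linearizations: 21

21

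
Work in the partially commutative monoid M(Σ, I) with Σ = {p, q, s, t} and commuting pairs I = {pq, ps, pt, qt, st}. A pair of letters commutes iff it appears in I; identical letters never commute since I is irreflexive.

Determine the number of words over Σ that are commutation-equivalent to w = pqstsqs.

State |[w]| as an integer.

drop 0:p onto floor
drop 1:q onto floor
drop 2:s onto {1:q}
drop 3:t onto floor
drop 4:s onto {2:s}
drop 5:q onto {4:s}
drop 6:s onto {5:q}
ground layer = {0:p, 1:q, 3:t}
drop-orders for the pieces not yet dropped (sum over which currently-grounded one goes next):
  1 to go: {0} 1  {3} 1  {6} 1
  2 to go: {0,3} 2  {0,6} 2  {3,6} 2  {5,6} 1
  3 to go: {0,3,6} 6  {0,5,6} 3  {3,5,6} 3  {4,5,6} 1
  4 to go: {0,3,5,6} 12  {0,4,5,6} 4  {2,4,5,6} 1  {3,4,5,6} 4
  5 to go: {0,2,4,5,6} 5  {0,3,4,5,6} 20  {1,2,4,5,6} 1  {2,3,4,5,6} 5
  if 0:p drops first: 6 orders
  if 1:q drops first: 30 orders
  if 3:t drops first: 6 orders
heap linearizations: 42

42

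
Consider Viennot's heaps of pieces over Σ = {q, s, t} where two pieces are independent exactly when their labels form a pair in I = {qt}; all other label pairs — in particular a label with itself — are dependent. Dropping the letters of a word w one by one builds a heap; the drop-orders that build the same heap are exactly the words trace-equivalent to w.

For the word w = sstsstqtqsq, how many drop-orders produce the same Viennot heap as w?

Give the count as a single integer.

6

drop 0:s onto floor
drop 1:s onto {0:s}
drop 2:t onto {1:s}
drop 3:s onto {2:t}
drop 4:s onto {3:s}
drop 5:t onto {4:s}
drop 6:q onto {4:s}
drop 7:t onto {5:t}
drop 8:q onto {6:q}
drop 9:s onto {7:t, 8:q}
drop 10:q onto {9:s}
ground layer = {0:s}
drop-orders for the pieces not yet dropped (sum over which currently-grounded one goes next):
  1 to go: {10} 1
  2 to go: {9,10} 1
  3 to go: {7,9,10} 1  {8,9,10} 1
  4 to go: {5,7,9,10} 1  {6,8,9,10} 1  {7,8,9,10} 2
  5 to go: {5,7,8,9,10} 3  {6,7,8,9,10} 3
  6 to go: {5,6,7,8,9,10} 6
  7 to go: {4,5,6,7,8,9,10} 6
  8 to go: {3,4,5,6,7,8,9,10} 6
  9 to go: {2,3,4,5,6,7,8,9,10} 6
  if 0:s drops first: 6 orders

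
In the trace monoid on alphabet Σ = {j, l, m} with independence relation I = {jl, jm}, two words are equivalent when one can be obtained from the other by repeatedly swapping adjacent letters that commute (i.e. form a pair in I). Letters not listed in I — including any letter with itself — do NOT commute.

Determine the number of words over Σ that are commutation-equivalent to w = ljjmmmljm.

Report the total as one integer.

84

#0=l has no predecessor
#1=j has no predecessor
#2=j depends on [1:j]
#3=m depends on [0:l]
#4=m depends on [3:m]
#5=m depends on [4:m]
#6=l depends on [5:m]
#7=j depends on [2:j]
#8=m depends on [6:l]
sources: [0:l, 1:j]
N(rest) = Σ N(rest − s) over sources s of rest; N(one piece) = 1:
  size 1 → [7]=1  [8]=1
  size 2 → [2,7]=1  [6,8]=1  [7,8]=2
  size 3 → [1,2,7]=1  [2,7,8]=3  [5,6,8]=1  [6,7,8]=3
  size 4 → [1,2,7,8]=4  [2,6,7,8]=6  [4,5,6,8]=1  [5,6,7,8]=4
  size 5 → [1,2,6,7,8]=10  [2,5,6,7,8]=10  [3,4,5,6,8]=1  [4,5,6,7,8]=5
  size 6 → [0,3,4,5,6,8]=1  [1,2,5,6,7,8]=20  [2,4,5,6,7,8]=15  [3,4,5,6,7,8]=6
  size 7 → [0,3,4,5,6,7,8]=7  [1,2,4,5,6,7,8]=35  [2,3,4,5,6,7,8]=21
  first=0(l) contributes 56
  first=1(j) contributes 28
|[w]| = 84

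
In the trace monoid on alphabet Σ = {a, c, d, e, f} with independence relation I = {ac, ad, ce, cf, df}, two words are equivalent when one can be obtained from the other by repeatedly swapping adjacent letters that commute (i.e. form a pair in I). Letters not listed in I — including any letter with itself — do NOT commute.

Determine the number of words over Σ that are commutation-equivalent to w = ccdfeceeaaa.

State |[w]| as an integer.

29

piece 0:c — minimal
piece 1:c rests on {0:c}
piece 2:d rests on {1:c}
piece 3:f — minimal
piece 4:e rests on {2:d, 3:f}
piece 5:c rests on {2:d}
piece 6:e rests on {4:e}
piece 7:e rests on {6:e}
piece 8:a rests on {7:e}
piece 9:a rests on {8:a}
piece 10:a rests on {9:a}
minimal pieces: {0:c, 3:f}
ways to finish when only these pieces remain (= sum over removing one remaining piece with nothing left below it):
  1 left: {5}→1  {10}→1
  2 left: {5,10}→2  {9,10}→1
  3 left: {5,9,10}→3  {8,9,10}→1
  4 left: {5,8,9,10}→4  {7,8,9,10}→1
  5 left: {5,7,8,9,10}→5  {6,7,8,9,10}→1
  6 left: {4,6,7,8,9,10}→1  {5,6,7,8,9,10}→6
  7 left: {3,4,6,7,8,9,10}→1  {4,5,6,7,8,9,10}→7
  8 left: {2,4,5,6,7,8,9,10}→7  {3,4,5,6,7,8,9,10}→8
  9 left: {1,2,4,5,6,7,8,9,10}→7  {2,3,4,5,6,7,8,9,10}→15
  placing 0:c first → 22 extensions
  placing 3:f first → 7 extensions
total linear extensions = 29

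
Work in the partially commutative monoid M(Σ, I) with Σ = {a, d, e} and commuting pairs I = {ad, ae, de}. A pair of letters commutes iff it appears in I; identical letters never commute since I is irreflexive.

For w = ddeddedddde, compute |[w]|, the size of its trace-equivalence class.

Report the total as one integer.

165

piece 0:d — minimal
piece 1:d rests on {0:d}
piece 2:e — minimal
piece 3:d rests on {1:d}
piece 4:d rests on {3:d}
piece 5:e rests on {2:e}
piece 6:d rests on {4:d}
piece 7:d rests on {6:d}
piece 8:d rests on {7:d}
piece 9:d rests on {8:d}
piece 10:e rests on {5:e}
minimal pieces: {0:d, 2:e}
ways to finish when only these pieces remain (= sum over removing one remaining piece with nothing left below it):
  1 left: {9}→1  {10}→1
  2 left: {5,10}→1  {8,9}→1  {9,10}→2
  3 left: {2,5,10}→1  {5,9,10}→3  {7,8,9}→1  {8,9,10}→3
  4 left: {2,5,9,10}→4  {5,8,9,10}→6  {6,7,8,9}→1  {7,8,9,10}→4
  5 left: {2,5,8,9,10}→10  {4,6,7,8,9}→1  {5,7,8,9,10}→10  {6,7,8,9,10}→5
  6 left: {2,5,7,8,9,10}→20  {3,4,6,7,8,9}→1  {4,6,7,8,9,10}→6  {5,6,7,8,9,10}→15
  7 left: {1,3,4,6,7,8,9}→1  {2,5,6,7,8,9,10}→35  {3,4,6,7,8,9,10}→7  {4,5,6,7,8,9,10}→21
  8 left: {0,1,3,4,6,7,8,9}→1  {1,3,4,6,7,8,9,10}→8  {2,4,5,6,7,8,9,10}→56  {3,4,5,6,7,8,9,10}→28
  9 left: {0,1,3,4,6,7,8,9,10}→9  {1,3,4,5,6,7,8,9,10}→36  {2,3,4,5,6,7,8,9,10}→84
  placing 0:d first → 120 extensions
  placing 2:e first → 45 extensions
total linear extensions = 165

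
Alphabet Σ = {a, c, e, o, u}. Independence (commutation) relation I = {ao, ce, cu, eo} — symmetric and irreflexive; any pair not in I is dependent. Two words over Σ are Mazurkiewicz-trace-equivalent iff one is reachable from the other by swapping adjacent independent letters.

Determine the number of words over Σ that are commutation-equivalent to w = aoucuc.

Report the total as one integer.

12

#0=a has no predecessor
#1=o has no predecessor
#2=u depends on [0:a, 1:o]
#3=c depends on [0:a, 1:o]
#4=u depends on [2:u]
#5=c depends on [3:c]
sources: [0:a, 1:o]
N(rest) = Σ N(rest − s) over sources s of rest; N(one piece) = 1:
  size 1 → [4]=1  [5]=1
  size 2 → [2,4]=1  [3,5]=1  [4,5]=2
  size 3 → [2,4,5]=3  [3,4,5]=3
  size 4 → [2,3,4,5]=6
  first=0(a) contributes 6
  first=1(o) contributes 6
|[w]| = 12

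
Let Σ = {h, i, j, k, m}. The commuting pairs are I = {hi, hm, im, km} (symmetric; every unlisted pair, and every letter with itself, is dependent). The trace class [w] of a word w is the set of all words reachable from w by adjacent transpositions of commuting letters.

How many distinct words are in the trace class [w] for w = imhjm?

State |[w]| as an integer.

6

0(i) covers ∅
1(m) covers ∅
2(h) covers ∅
3(j) covers 0:i, 1:m, 2:h
4(m) covers 3:j
floor of heap: 0:i, 1:m, 2:h
completions by unplaced set U, small U first (add the entries for U minus each lowest piece of U):
  |U|=1: {4}:1
  |U|=2: {3,4}:1
  |U|=3: {0,3,4}:1  {1,3,4}:1  {2,3,4}:1
  start at 0(i): 2
  start at 1(m): 2
  start at 2(h): 2
sum over floor = 6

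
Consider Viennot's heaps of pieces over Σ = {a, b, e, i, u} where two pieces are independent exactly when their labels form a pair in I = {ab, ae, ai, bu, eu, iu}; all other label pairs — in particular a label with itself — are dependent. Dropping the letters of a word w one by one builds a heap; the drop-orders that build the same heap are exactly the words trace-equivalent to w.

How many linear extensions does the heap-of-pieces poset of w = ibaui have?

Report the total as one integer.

drop 0:i onto floor
drop 1:b onto {0:i}
drop 2:a onto floor
drop 3:u onto {2:a}
drop 4:i onto {1:b}
ground layer = {0:i, 2:a}
drop-orders for the pieces not yet dropped (sum over which currently-grounded one goes next):
  1 to go: {3} 1  {4} 1
  2 to go: {1,4} 1  {2,3} 1  {3,4} 2
  3 to go: {0,1,4} 1  {1,3,4} 3  {2,3,4} 3
  if 0:i drops first: 6 orders
  if 2:a drops first: 4 orders
heap linearizations: 10

10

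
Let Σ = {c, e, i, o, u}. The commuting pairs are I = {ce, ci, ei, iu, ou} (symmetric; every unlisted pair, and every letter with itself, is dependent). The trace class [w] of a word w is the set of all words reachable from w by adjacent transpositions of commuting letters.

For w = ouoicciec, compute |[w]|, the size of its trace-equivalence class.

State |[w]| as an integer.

piece 0:o — minimal
piece 1:u — minimal
piece 2:o rests on {0:o}
piece 3:i rests on {2:o}
piece 4:c rests on {1:u, 2:o}
piece 5:c rests on {4:c}
piece 6:i rests on {3:i}
piece 7:e rests on {1:u, 2:o}
piece 8:c rests on {5:c}
minimal pieces: {0:o, 1:u}
ways to finish when only these pieces remain (= sum over removing one remaining piece with nothing left below it):
  1 left: {6}→1  {7}→1  {8}→1
  2 left: {3,6}→1  {5,8}→1  {6,7}→2  {6,8}→2  {7,8}→2
  3 left: {3,6,7}→3  {3,6,8}→3  {4,5,8}→1  {5,6,8}→3  {5,7,8}→3  {6,7,8}→6
  4 left: {3,5,6,8}→6  {3,6,7,8}→12  {4,5,6,8}→4  {4,5,7,8}→4  {5,6,7,8}→12
  5 left: {1,4,5,7,8}→4  {3,4,5,6,8}→10  {3,5,6,7,8}→30  {4,5,6,7,8}→20
  6 left: {1,4,5,6,7,8}→24  {3,4,5,6,7,8}→60
  7 left: {1,3,4,5,6,7,8}→84  {2,3,4,5,6,7,8}→60
  placing 0:o first → 144 extensions
  placing 1:u first → 60 extensions
total linear extensions = 204

204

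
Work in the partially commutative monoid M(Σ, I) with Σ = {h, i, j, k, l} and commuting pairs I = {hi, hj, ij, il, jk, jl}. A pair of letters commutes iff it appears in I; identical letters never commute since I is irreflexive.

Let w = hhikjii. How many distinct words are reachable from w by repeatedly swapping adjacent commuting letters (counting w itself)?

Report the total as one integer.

drop 0:h onto floor
drop 1:h onto {0:h}
drop 2:i onto floor
drop 3:k onto {1:h, 2:i}
drop 4:j onto floor
drop 5:i onto {3:k}
drop 6:i onto {5:i}
ground layer = {0:h, 2:i, 4:j}
drop-orders for the pieces not yet dropped (sum over which currently-grounded one goes next):
  1 to go: {4} 1  {6} 1
  2 to go: {4,6} 2  {5,6} 1
  3 to go: {3,5,6} 1  {4,5,6} 3
  4 to go: {1,3,5,6} 1  {2,3,5,6} 1  {3,4,5,6} 4
  5 to go: {0,1,3,5,6} 1  {1,2,3,5,6} 2  {1,3,4,5,6} 5  {2,3,4,5,6} 5
  if 0:h drops first: 12 orders
  if 2:i drops first: 6 orders
  if 4:j drops first: 3 orders
heap linearizations: 21

21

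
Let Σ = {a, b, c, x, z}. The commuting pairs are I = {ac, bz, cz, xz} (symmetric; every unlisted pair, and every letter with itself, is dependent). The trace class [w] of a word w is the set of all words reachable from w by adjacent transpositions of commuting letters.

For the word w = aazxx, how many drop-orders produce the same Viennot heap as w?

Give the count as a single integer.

#0=a has no predecessor
#1=a depends on [0:a]
#2=z depends on [1:a]
#3=x depends on [1:a]
#4=x depends on [3:x]
sources: [0:a]
N(rest) = Σ N(rest − s) over sources s of rest; N(one piece) = 1:
  size 1 → [2]=1  [4]=1
  size 2 → [2,4]=2  [3,4]=1
  size 3 → [2,3,4]=3
  first=0(a) contributes 3

3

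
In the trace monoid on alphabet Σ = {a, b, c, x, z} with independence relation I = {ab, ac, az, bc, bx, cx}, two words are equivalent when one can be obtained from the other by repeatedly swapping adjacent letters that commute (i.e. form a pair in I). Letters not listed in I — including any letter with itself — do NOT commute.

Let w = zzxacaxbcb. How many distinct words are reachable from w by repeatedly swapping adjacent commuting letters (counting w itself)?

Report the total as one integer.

420

0(z) covers ∅
1(z) covers 0:z
2(x) covers 1:z
3(a) covers 2:x
4(c) covers 1:z
5(a) covers 3:a
6(x) covers 5:a
7(b) covers 1:z
8(c) covers 4:c
9(b) covers 7:b
floor of heap: 0:z
completions by unplaced set U, small U first (add the entries for U minus each lowest piece of U):
  |U|=1: {6}:1  {8}:1  {9}:1
  |U|=2: {4,8}:1  {5,6}:1  {6,8}:2  {6,9}:2  {7,9}:1  {8,9}:2
  |U|=3: {3,5,6}:1  {4,6,8}:3  {4,8,9}:3  {5,6,8}:3  {5,6,9}:3  {6,7,9}:3  {6,8,9}:6  {7,8,9}:3
  |U|=4: {2,3,5,6}:1  {3,5,6,8}:4  {3,5,6,9}:4  {4,5,6,8}:6  {4,6,8,9}:12  {4,7,8,9}:6  {5,6,7,9}:6  {5,6,8,9}:12  {6,7,8,9}:12
  |U|=5: {2,3,5,6,8}:5  {2,3,5,6,9}:5  {3,4,5,6,8}:10  {3,5,6,7,9}:10  {3,5,6,8,9}:20  {4,5,6,8,9}:30  {4,6,7,8,9}:30  {5,6,7,8,9}:30
  |U|=6: {2,3,4,5,6,8}:15  {2,3,5,6,7,9}:15  {2,3,5,6,8,9}:30  {3,4,5,6,8,9}:60  {3,5,6,7,8,9}:60  {4,5,6,7,8,9}:90
  |U|=7: {2,3,4,5,6,8,9}:105  {2,3,5,6,7,8,9}:105  {3,4,5,6,7,8,9}:210
  |U|=8: {2,3,4,5,6,7,8,9}:420
  start at 0(z): 420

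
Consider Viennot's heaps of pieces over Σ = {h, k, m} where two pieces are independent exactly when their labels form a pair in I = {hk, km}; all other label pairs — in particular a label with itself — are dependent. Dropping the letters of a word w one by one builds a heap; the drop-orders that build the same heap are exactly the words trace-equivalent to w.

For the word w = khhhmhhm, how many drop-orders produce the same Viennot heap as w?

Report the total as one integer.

piece 0:k — minimal
piece 1:h — minimal
piece 2:h rests on {1:h}
piece 3:h rests on {2:h}
piece 4:m rests on {3:h}
piece 5:h rests on {4:m}
piece 6:h rests on {5:h}
piece 7:m rests on {6:h}
minimal pieces: {0:k, 1:h}
ways to finish when only these pieces remain (= sum over removing one remaining piece with nothing left below it):
  1 left: {0}→1  {7}→1
  2 left: {0,7}→2  {6,7}→1
  3 left: {0,6,7}→3  {5,6,7}→1
  4 left: {0,5,6,7}→4  {4,5,6,7}→1
  5 left: {0,4,5,6,7}→5  {3,4,5,6,7}→1
  6 left: {0,3,4,5,6,7}→6  {2,3,4,5,6,7}→1
  placing 0:k first → 1 extensions
  placing 1:h first → 7 extensions
total linear extensions = 8

8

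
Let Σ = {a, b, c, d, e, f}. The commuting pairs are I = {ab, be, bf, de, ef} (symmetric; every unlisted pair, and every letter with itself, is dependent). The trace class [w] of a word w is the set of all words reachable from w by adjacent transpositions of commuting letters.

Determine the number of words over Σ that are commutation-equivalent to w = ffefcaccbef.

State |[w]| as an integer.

24

#0=f has no predecessor
#1=f depends on [0:f]
#2=e has no predecessor
#3=f depends on [1:f]
#4=c depends on [2:e, 3:f]
#5=a depends on [4:c]
#6=c depends on [5:a]
#7=c depends on [6:c]
#8=b depends on [7:c]
#9=e depends on [7:c]
#10=f depends on [7:c]
sources: [0:f, 2:e]
N(rest) = Σ N(rest − s) over sources s of rest; N(one piece) = 1:
  size 1 → [8]=1  [9]=1  [10]=1
  size 2 → [8,9]=2  [8,10]=2  [9,10]=2
  size 3 → [8,9,10]=6
  size 4 → [7,8,9,10]=6
  size 5 → [6,7,8,9,10]=6
  size 6 → [5,6,7,8,9,10]=6
  size 7 → [4,5,6,7,8,9,10]=6
  size 8 → [2,4,5,6,7,8,9,10]=6  [3,4,5,6,7,8,9,10]=6
  size 9 → [1,3,4,5,6,7,8,9,10]=6  [2,3,4,5,6,7,8,9,10]=12
  first=0(f) contributes 18
  first=2(e) contributes 6
|[w]| = 24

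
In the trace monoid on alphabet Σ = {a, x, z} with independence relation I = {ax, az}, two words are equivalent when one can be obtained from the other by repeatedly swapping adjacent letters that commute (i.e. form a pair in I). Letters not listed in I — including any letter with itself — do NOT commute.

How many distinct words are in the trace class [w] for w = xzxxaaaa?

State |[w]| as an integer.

drop 0:x onto floor
drop 1:z onto {0:x}
drop 2:x onto {1:z}
drop 3:x onto {2:x}
drop 4:a onto floor
drop 5:a onto {4:a}
drop 6:a onto {5:a}
drop 7:a onto {6:a}
ground layer = {0:x, 4:a}
drop-orders for the pieces not yet dropped (sum over which currently-grounded one goes next):
  1 to go: {3} 1  {7} 1
  2 to go: {2,3} 1  {3,7} 2  {6,7} 1
  3 to go: {1,2,3} 1  {2,3,7} 3  {3,6,7} 3  {5,6,7} 1
  4 to go: {0,1,2,3} 1  {1,2,3,7} 4  {2,3,6,7} 6  {3,5,6,7} 4  {4,5,6,7} 1
  5 to go: {0,1,2,3,7} 5  {1,2,3,6,7} 10  {2,3,5,6,7} 10  {3,4,5,6,7} 5
  6 to go: {0,1,2,3,6,7} 15  {1,2,3,5,6,7} 20  {2,3,4,5,6,7} 15
  if 0:x drops first: 35 orders
  if 4:a drops first: 35 orders
heap linearizations: 70

70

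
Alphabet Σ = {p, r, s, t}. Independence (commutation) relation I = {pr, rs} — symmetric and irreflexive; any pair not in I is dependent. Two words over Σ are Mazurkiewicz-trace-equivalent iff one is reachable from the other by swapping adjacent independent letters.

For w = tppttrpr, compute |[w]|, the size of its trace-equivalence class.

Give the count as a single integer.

0(t) covers ∅
1(p) covers 0:t
2(p) covers 1:p
3(t) covers 2:p
4(t) covers 3:t
5(r) covers 4:t
6(p) covers 4:t
7(r) covers 5:r
floor of heap: 0:t
completions by unplaced set U, small U first (add the entries for U minus each lowest piece of U):
  |U|=1: {6}:1  {7}:1
  |U|=2: {5,7}:1  {6,7}:2
  |U|=3: {5,6,7}:3
  |U|=4: {4,5,6,7}:3
  |U|=5: {3,4,5,6,7}:3
  |U|=6: {2,3,4,5,6,7}:3
  start at 0(t): 3

3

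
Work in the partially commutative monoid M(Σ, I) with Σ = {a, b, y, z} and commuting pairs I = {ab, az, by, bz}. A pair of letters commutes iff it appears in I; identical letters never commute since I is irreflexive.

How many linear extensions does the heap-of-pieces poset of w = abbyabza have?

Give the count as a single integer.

168

drop 0:a onto floor
drop 1:b onto floor
drop 2:b onto {1:b}
drop 3:y onto {0:a}
drop 4:a onto {3:y}
drop 5:b onto {2:b}
drop 6:z onto {3:y}
drop 7:a onto {4:a}
ground layer = {0:a, 1:b}
drop-orders for the pieces not yet dropped (sum over which currently-grounded one goes next):
  1 to go: {5} 1  {6} 1  {7} 1
  2 to go: {2,5} 1  {4,7} 1  {5,6} 2  {5,7} 2  {6,7} 2
  3 to go: {1,2,5} 1  {2,5,6} 3  {2,5,7} 3  {4,5,7} 3  {4,6,7} 3  {5,6,7} 6
  4 to go: {1,2,5,6} 4  {1,2,5,7} 4  {2,4,5,7} 6  {2,5,6,7} 12  {3,4,6,7} 3  {4,5,6,7} 12
  5 to go: {0,3,4,6,7} 3  {1,2,4,5,7} 10  {1,2,5,6,7} 20  {2,4,5,6,7} 30  {3,4,5,6,7} 15
  6 to go: {0,3,4,5,6,7} 18  {1,2,4,5,6,7} 60  {2,3,4,5,6,7} 45
  if 0:a drops first: 105 orders
  if 1:b drops first: 63 orders
heap linearizations: 168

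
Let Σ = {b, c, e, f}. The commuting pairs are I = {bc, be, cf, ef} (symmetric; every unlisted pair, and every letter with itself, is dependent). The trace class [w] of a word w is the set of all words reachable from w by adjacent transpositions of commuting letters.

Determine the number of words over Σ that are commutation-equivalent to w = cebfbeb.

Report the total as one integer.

35

0(c) covers ∅
1(e) covers 0:c
2(b) covers ∅
3(f) covers 2:b
4(b) covers 3:f
5(e) covers 1:e
6(b) covers 4:b
floor of heap: 0:c, 2:b
completions by unplaced set U, small U first (add the entries for U minus each lowest piece of U):
  |U|=1: {5}:1  {6}:1
  |U|=2: {1,5}:1  {4,6}:1  {5,6}:2
  |U|=3: {0,1,5}:1  {1,5,6}:3  {3,4,6}:1  {4,5,6}:3
  |U|=4: {0,1,5,6}:4  {1,4,5,6}:6  {2,3,4,6}:1  {3,4,5,6}:4
  |U|=5: {0,1,4,5,6}:10  {1,3,4,5,6}:10  {2,3,4,5,6}:5
  start at 0(c): 15
  start at 2(b): 20
sum over floor = 35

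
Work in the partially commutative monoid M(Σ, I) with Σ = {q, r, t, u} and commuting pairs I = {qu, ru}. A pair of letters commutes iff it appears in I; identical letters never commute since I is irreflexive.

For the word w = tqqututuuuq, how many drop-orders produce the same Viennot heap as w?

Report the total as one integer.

12

#0=t has no predecessor
#1=q depends on [0:t]
#2=q depends on [1:q]
#3=u depends on [0:t]
#4=t depends on [2:q, 3:u]
#5=u depends on [4:t]
#6=t depends on [5:u]
#7=u depends on [6:t]
#8=u depends on [7:u]
#9=u depends on [8:u]
#10=q depends on [6:t]
sources: [0:t]
N(rest) = Σ N(rest − s) over sources s of rest; N(one piece) = 1:
  size 1 → [9]=1  [10]=1
  size 2 → [8,9]=1  [9,10]=2
  size 3 → [7,8,9]=1  [8,9,10]=3
  size 4 → [7,8,9,10]=4
  size 5 → [6,7,8,9,10]=4
  size 6 → [5,6,7,8,9,10]=4
  size 7 → [4,5,6,7,8,9,10]=4
  size 8 → [2,4,5,6,7,8,9,10]=4  [3,4,5,6,7,8,9,10]=4
  size 9 → [1,2,4,5,6,7,8,9,10]=4  [2,3,4,5,6,7,8,9,10]=8
  first=0(t) contributes 12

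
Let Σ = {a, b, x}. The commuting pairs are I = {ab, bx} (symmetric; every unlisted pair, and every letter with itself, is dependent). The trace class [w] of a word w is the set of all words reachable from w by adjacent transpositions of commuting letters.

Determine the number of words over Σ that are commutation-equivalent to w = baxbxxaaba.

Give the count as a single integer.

#0=b has no predecessor
#1=a has no predecessor
#2=x depends on [1:a]
#3=b depends on [0:b]
#4=x depends on [2:x]
#5=x depends on [4:x]
#6=a depends on [5:x]
#7=a depends on [6:a]
#8=b depends on [3:b]
#9=a depends on [7:a]
sources: [0:b, 1:a]
N(rest) = Σ N(rest − s) over sources s of rest; N(one piece) = 1:
  size 1 → [8]=1  [9]=1
  size 2 → [3,8]=1  [7,9]=1  [8,9]=2
  size 3 → [0,3,8]=1  [3,8,9]=3  [6,7,9]=1  [7,8,9]=3
  size 4 → [0,3,8,9]=4  [3,7,8,9]=6  [5,6,7,9]=1  [6,7,8,9]=4
  size 5 → [0,3,7,8,9]=10  [3,6,7,8,9]=10  [4,5,6,7,9]=1  [5,6,7,8,9]=5
  size 6 → [0,3,6,7,8,9]=20  [2,4,5,6,7,9]=1  [3,5,6,7,8,9]=15  [4,5,6,7,8,9]=6
  size 7 → [0,3,5,6,7,8,9]=35  [1,2,4,5,6,7,9]=1  [2,4,5,6,7,8,9]=7  [3,4,5,6,7,8,9]=21
  size 8 → [0,3,4,5,6,7,8,9]=56  [1,2,4,5,6,7,8,9]=8  [2,3,4,5,6,7,8,9]=28
  first=0(b) contributes 36
  first=1(a) contributes 84
|[w]| = 120

120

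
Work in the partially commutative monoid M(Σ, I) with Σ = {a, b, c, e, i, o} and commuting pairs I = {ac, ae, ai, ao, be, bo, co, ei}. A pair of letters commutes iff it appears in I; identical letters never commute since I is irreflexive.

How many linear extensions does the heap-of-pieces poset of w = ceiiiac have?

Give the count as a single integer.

28

#0=c has no predecessor
#1=e depends on [0:c]
#2=i depends on [0:c]
#3=i depends on [2:i]
#4=i depends on [3:i]
#5=a has no predecessor
#6=c depends on [1:e, 4:i]
sources: [0:c, 5:a]
N(rest) = Σ N(rest − s) over sources s of rest; N(one piece) = 1:
  size 1 → [5]=1  [6]=1
  size 2 → [1,6]=1  [4,6]=1  [5,6]=2
  size 3 → [1,4,6]=2  [1,5,6]=3  [3,4,6]=1  [4,5,6]=3
  size 4 → [1,3,4,6]=3  [1,4,5,6]=8  [2,3,4,6]=1  [3,4,5,6]=4
  size 5 → [1,2,3,4,6]=4  [1,3,4,5,6]=15  [2,3,4,5,6]=5
  first=0(c) contributes 24
  first=5(a) contributes 4
|[w]| = 28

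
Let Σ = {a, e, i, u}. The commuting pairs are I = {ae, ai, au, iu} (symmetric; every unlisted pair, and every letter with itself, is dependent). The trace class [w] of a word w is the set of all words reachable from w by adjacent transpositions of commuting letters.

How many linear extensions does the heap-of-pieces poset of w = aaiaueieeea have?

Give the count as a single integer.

0(a) covers ∅
1(a) covers 0:a
2(i) covers ∅
3(a) covers 1:a
4(u) covers ∅
5(e) covers 2:i, 4:u
6(i) covers 5:e
7(e) covers 6:i
8(e) covers 7:e
9(e) covers 8:e
10(a) covers 3:a
floor of heap: 0:a, 2:i, 4:u
completions by unplaced set U, small U first (add the entries for U minus each lowest piece of U):
  |U|=1: {9}:1  {10}:1
  |U|=2: {3,10}:1  {8,9}:1  {9,10}:2
  |U|=3: {1,3,10}:1  {3,9,10}:3  {7,8,9}:1  {8,9,10}:3
  |U|=4: {0,1,3,10}:1  {1,3,9,10}:4  {3,8,9,10}:6  {6,7,8,9}:1  {7,8,9,10}:4
  |U|=5: {0,1,3,9,10}:5  {1,3,8,9,10}:10  {3,7,8,9,10}:10  {5,6,7,8,9}:1  {6,7,8,9,10}:5
  |U|=6: {0,1,3,8,9,10}:15  {1,3,7,8,9,10}:20  {2,5,6,7,8,9}:1  {3,6,7,8,9,10}:15  {4,5,6,7,8,9}:1  {5,6,7,8,9,10}:6
  |U|=7: {0,1,3,7,8,9,10}:35  {1,3,6,7,8,9,10}:35  {2,4,5,6,7,8,9}:2  {2,5,6,7,8,9,10}:7  {3,5,6,7,8,9,10}:21  {4,5,6,7,8,9,10}:7
  |U|=8: {0,1,3,6,7,8,9,10}:70  {1,3,5,6,7,8,9,10}:56  {2,3,5,6,7,8,9,10}:28  {2,4,5,6,7,8,9,10}:16  {3,4,5,6,7,8,9,10}:28
  |U|=9: {0,1,3,5,6,7,8,9,10}:126  {1,2,3,5,6,7,8,9,10}:84  {1,3,4,5,6,7,8,9,10}:84  {2,3,4,5,6,7,8,9,10}:72
  start at 0(a): 240
  start at 2(i): 210
  start at 4(u): 210
sum over floor = 660

660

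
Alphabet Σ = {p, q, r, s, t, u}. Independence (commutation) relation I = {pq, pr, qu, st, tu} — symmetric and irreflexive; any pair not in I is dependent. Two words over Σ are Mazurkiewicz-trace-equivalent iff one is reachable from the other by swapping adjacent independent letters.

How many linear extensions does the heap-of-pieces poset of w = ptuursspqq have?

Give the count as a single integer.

9

0(p) covers ∅
1(t) covers 0:p
2(u) covers 0:p
3(u) covers 2:u
4(r) covers 1:t, 3:u
5(s) covers 4:r
6(s) covers 5:s
7(p) covers 6:s
8(q) covers 6:s
9(q) covers 8:q
floor of heap: 0:p
completions by unplaced set U, small U first (add the entries for U minus each lowest piece of U):
  |U|=1: {7}:1  {9}:1
  |U|=2: {7,9}:2  {8,9}:1
  |U|=3: {7,8,9}:3
  |U|=4: {6,7,8,9}:3
  |U|=5: {5,6,7,8,9}:3
  |U|=6: {4,5,6,7,8,9}:3
  |U|=7: {1,4,5,6,7,8,9}:3  {3,4,5,6,7,8,9}:3
  |U|=8: {1,3,4,5,6,7,8,9}:6  {2,3,4,5,6,7,8,9}:3
  start at 0(p): 9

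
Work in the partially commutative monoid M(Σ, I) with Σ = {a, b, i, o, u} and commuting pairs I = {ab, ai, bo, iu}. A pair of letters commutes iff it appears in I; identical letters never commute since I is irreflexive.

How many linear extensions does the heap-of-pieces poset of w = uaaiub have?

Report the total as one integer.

piece 0:u — minimal
piece 1:a rests on {0:u}
piece 2:a rests on {1:a}
piece 3:i — minimal
piece 4:u rests on {2:a}
piece 5:b rests on {3:i, 4:u}
minimal pieces: {0:u, 3:i}
ways to finish when only these pieces remain (= sum over removing one remaining piece with nothing left below it):
  1 left: {5}→1
  2 left: {3,5}→1  {4,5}→1
  3 left: {2,4,5}→1  {3,4,5}→2
  4 left: {1,2,4,5}→1  {2,3,4,5}→3
  placing 0:u first → 4 extensions
  placing 3:i first → 1 extensions
total linear extensions = 5

5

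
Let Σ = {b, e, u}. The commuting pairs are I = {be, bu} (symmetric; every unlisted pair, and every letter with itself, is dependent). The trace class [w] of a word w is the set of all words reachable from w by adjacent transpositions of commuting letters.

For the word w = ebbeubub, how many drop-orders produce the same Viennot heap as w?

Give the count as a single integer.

70

0(e) covers ∅
1(b) covers ∅
2(b) covers 1:b
3(e) covers 0:e
4(u) covers 3:e
5(b) covers 2:b
6(u) covers 4:u
7(b) covers 5:b
floor of heap: 0:e, 1:b
completions by unplaced set U, small U first (add the entries for U minus each lowest piece of U):
  |U|=1: {6}:1  {7}:1
  |U|=2: {4,6}:1  {5,7}:1  {6,7}:2
  |U|=3: {2,5,7}:1  {3,4,6}:1  {4,6,7}:3  {5,6,7}:3
  |U|=4: {0,3,4,6}:1  {1,2,5,7}:1  {2,5,6,7}:4  {3,4,6,7}:4  {4,5,6,7}:6
  |U|=5: {0,3,4,6,7}:5  {1,2,5,6,7}:5  {2,4,5,6,7}:10  {3,4,5,6,7}:10
  |U|=6: {0,3,4,5,6,7}:15  {1,2,4,5,6,7}:15  {2,3,4,5,6,7}:20
  start at 0(e): 35
  start at 1(b): 35
sum over floor = 70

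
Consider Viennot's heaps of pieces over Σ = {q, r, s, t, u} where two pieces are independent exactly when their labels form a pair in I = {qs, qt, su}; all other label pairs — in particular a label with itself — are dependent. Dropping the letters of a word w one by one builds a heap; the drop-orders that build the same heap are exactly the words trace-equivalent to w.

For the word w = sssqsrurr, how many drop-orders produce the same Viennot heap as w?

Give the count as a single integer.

0(s) covers ∅
1(s) covers 0:s
2(s) covers 1:s
3(q) covers ∅
4(s) covers 2:s
5(r) covers 3:q, 4:s
6(u) covers 5:r
7(r) covers 6:u
8(r) covers 7:r
floor of heap: 0:s, 3:q
completions by unplaced set U, small U first (add the entries for U minus each lowest piece of U):
  |U|=1: {8}:1
  |U|=2: {7,8}:1
  |U|=3: {6,7,8}:1
  |U|=4: {5,6,7,8}:1
  |U|=5: {3,5,6,7,8}:1  {4,5,6,7,8}:1
  |U|=6: {2,4,5,6,7,8}:1  {3,4,5,6,7,8}:2
  |U|=7: {1,2,4,5,6,7,8}:1  {2,3,4,5,6,7,8}:3
  start at 0(s): 4
  start at 3(q): 1
sum over floor = 5

5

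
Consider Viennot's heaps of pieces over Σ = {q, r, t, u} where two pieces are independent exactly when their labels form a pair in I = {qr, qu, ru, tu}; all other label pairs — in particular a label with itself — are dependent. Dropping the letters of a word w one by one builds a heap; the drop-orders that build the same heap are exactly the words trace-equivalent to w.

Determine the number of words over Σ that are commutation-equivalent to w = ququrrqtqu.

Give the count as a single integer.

1200

piece 0:q — minimal
piece 1:u — minimal
piece 2:q rests on {0:q}
piece 3:u rests on {1:u}
piece 4:r — minimal
piece 5:r rests on {4:r}
piece 6:q rests on {2:q}
piece 7:t rests on {5:r, 6:q}
piece 8:q rests on {7:t}
piece 9:u rests on {3:u}
minimal pieces: {0:q, 1:u, 4:r}
ways to finish when only these pieces remain (= sum over removing one remaining piece with nothing left below it):
  1 left: {8}→1  {9}→1
  2 left: {3,9}→1  {7,8}→1  {8,9}→2
  3 left: {1,3,9}→1  {3,8,9}→3  {5,7,8}→1  {6,7,8}→1  {7,8,9}→3
  4 left: {1,3,8,9}→4  {2,6,7,8}→1  {3,7,8,9}→6  {4,5,7,8}→1  {5,6,7,8}→2  {5,7,8,9}→4  {6,7,8,9}→4
  5 left: {0,2,6,7,8}→1  {1,3,7,8,9}→10  {2,5,6,7,8}→3  {2,6,7,8,9}→5  {3,5,7,8,9}→10  {3,6,7,8,9}→10  {4,5,6,7,8}→3  {4,5,7,8,9}→5  {5,6,7,8,9}→10
  6 left: {0,2,5,6,7,8}→4  {0,2,6,7,8,9}→6  {1,3,5,7,8,9}→20  {1,3,6,7,8,9}→20  {2,3,6,7,8,9}→15  {2,4,5,6,7,8}→6  {2,5,6,7,8,9}→18  {3,4,5,7,8,9}→15  {3,5,6,7,8,9}→30  {4,5,6,7,8,9}→18
  7 left: {0,2,3,6,7,8,9}→21  {0,2,4,5,6,7,8}→10  {0,2,5,6,7,8,9}→28  {1,2,3,6,7,8,9}→35  {1,3,4,5,7,8,9}→35  {1,3,5,6,7,8,9}→70  {2,3,5,6,7,8,9}→63  {2,4,5,6,7,8,9}→42  {3,4,5,6,7,8,9}→63
  8 left: {0,1,2,3,6,7,8,9}→56  {0,2,3,5,6,7,8,9}→112  {0,2,4,5,6,7,8,9}→80  {1,2,3,5,6,7,8,9}→168  {1,3,4,5,6,7,8,9}→168  {2,3,4,5,6,7,8,9}→168
  placing 0:q first → 504 extensions
  placing 1:u first → 360 extensions
  placing 4:r first → 336 extensions
total linear extensions = 1200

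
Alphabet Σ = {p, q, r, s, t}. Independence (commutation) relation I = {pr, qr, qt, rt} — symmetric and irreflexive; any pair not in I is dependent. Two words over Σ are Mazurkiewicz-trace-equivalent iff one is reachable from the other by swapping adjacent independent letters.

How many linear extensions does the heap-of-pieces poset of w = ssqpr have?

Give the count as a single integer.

3

0(s) covers ∅
1(s) covers 0:s
2(q) covers 1:s
3(p) covers 2:q
4(r) covers 1:s
floor of heap: 0:s
completions by unplaced set U, small U first (add the entries for U minus each lowest piece of U):
  |U|=1: {3}:1  {4}:1
  |U|=2: {2,3}:1  {3,4}:2
  |U|=3: {2,3,4}:3
  start at 0(s): 3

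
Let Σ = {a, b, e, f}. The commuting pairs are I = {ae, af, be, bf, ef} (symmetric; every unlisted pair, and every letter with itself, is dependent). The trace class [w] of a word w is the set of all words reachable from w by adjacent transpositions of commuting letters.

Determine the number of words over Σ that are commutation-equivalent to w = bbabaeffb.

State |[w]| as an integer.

252

0(b) covers ∅
1(b) covers 0:b
2(a) covers 1:b
3(b) covers 2:a
4(a) covers 3:b
5(e) covers ∅
6(f) covers ∅
7(f) covers 6:f
8(b) covers 4:a
floor of heap: 0:b, 5:e, 6:f
completions by unplaced set U, small U first (add the entries for U minus each lowest piece of U):
  |U|=1: {5}:1  {7}:1  {8}:1
  |U|=2: {4,8}:1  {5,7}:2  {5,8}:2  {6,7}:1  {7,8}:2
  |U|=3: {3,4,8}:1  {4,5,8}:3  {4,7,8}:3  {5,6,7}:3  {5,7,8}:6  {6,7,8}:3
  |U|=4: {2,3,4,8}:1  {3,4,5,8}:4  {3,4,7,8}:4  {4,5,7,8}:12  {4,6,7,8}:6  {5,6,7,8}:12
  |U|=5: {1,2,3,4,8}:1  {2,3,4,5,8}:5  {2,3,4,7,8}:5  {3,4,5,7,8}:20  {3,4,6,7,8}:10  {4,5,6,7,8}:30
  |U|=6: {0,1,2,3,4,8}:1  {1,2,3,4,5,8}:6  {1,2,3,4,7,8}:6  {2,3,4,5,7,8}:30  {2,3,4,6,7,8}:15  {3,4,5,6,7,8}:60
  |U|=7: {0,1,2,3,4,5,8}:7  {0,1,2,3,4,7,8}:7  {1,2,3,4,5,7,8}:42  {1,2,3,4,6,7,8}:21  {2,3,4,5,6,7,8}:105
  start at 0(b): 168
  start at 5(e): 28
  start at 6(f): 56
sum over floor = 252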